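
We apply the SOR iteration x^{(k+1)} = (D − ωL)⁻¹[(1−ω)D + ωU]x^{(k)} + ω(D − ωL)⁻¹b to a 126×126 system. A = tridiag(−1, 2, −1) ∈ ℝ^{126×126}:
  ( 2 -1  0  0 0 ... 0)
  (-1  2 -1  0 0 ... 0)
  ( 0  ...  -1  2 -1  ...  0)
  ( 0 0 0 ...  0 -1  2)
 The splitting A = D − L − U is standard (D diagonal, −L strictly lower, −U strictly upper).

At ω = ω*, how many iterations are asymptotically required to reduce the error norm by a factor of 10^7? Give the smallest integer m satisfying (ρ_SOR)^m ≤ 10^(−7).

m = 326

½·tridiag(1,0,1) at n=126: λ_k = cos(kπ/127); max |λ| at k=1 ⇒ ρ_J = cos(π/127) ≈ 0.9996941.
√(1−ρ_J²) simplifies to sin(π/127) = 0.0247344.
Then 2/(1+√(1−ρ_J²)) = 2/(1+0.0247344); ω* = 2/1.0247344 = 1.9517252.
ρ_SOR = ω* − 1 = 1.9517252 − 1 = 0.9517252.
ρ_SOR^m ≤ 10^(−7) ⇔ m ≥ 7·ln10/(−ln 0.9517252) = 16.1181/0.0494789 = 325.757; m = ⌈325.757⌉ = 326.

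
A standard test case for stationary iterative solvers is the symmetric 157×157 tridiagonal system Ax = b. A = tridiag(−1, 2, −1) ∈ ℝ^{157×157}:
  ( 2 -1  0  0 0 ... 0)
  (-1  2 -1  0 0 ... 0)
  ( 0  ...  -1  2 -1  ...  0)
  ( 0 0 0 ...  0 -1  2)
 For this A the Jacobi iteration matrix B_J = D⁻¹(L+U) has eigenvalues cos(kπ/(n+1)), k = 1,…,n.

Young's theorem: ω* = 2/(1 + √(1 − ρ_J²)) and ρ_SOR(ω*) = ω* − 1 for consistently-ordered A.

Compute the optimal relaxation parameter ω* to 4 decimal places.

B_J for the 157×157 system has eigenvalues cos(kπ/158); ρ_J = cos(π/158) = 0.9998.
√(1−ρ_J²) = |sin(π/158)| = 0.01988
ω* = 2 / (1 + 0.01988) = 2 / 1.01988 ≈ 1.9610.
Hence ρ(B_{ω*}) = 1.9610 − 1 = 0.9610.

ω* = 1.9610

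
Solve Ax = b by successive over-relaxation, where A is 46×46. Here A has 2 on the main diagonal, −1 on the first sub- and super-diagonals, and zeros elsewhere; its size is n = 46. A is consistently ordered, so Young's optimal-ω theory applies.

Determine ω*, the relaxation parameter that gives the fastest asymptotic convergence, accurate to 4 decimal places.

ω* = 1.8748

With n=46, ρ(Jacobi) = cos(π/47) = 0.9978.
√(1−ρ_J²) simplifies to sin(π/47) = 0.06679.
[ω*] 2 ÷ (1 + 0.06679) = 2 ÷ 1.06679 = 1.8748.
ρ(B_{ω*}) = ω*−1 = 0.8748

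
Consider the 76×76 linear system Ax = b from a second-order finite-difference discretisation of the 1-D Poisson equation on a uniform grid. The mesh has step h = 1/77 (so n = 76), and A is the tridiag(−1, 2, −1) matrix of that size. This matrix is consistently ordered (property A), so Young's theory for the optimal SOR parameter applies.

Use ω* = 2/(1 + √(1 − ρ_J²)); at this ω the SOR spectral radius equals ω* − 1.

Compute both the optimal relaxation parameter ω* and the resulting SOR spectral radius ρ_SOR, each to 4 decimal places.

ω* = 1.9216, ρ_SOR = 0.9216

½·tridiag(1,0,1) at n=76: λ_k = cos(kπ/77); max |λ| at k=1 ⇒ ρ_J = cos(π/77) ≈ 0.9992.
√(1−ρ_J²) = |sin(π/77)| = 0.04079
ω* = 2 / (1 + 0.04079) = 2 / 1.04079 ≈ 1.9216.
ρ(B_{ω*}) = ω*−1 = 0.9216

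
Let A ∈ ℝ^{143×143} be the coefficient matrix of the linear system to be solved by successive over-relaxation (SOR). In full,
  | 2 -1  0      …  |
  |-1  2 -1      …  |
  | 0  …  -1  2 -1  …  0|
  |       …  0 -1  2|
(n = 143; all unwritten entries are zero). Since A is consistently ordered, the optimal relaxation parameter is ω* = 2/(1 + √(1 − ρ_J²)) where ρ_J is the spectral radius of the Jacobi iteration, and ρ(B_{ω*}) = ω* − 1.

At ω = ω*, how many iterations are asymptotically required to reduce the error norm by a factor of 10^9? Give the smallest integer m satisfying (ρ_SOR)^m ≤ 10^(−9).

m = 475

spectrum of D⁻¹(L+U) = {cos(kπ/144) : 1≤k≤143}; ρ_J = cos(π/144) = 0.9997620.
√(1−ρ_J²) = |sin(π/144)| = 0.0218149
ω* = 2/(1 + 0.0218149) = 2/1.0218149 = 1.9573017.
and ρ(B_{ω*}) = 1.9573017 − 1 = 0.9573017.
For 9 digits: m = 9·ln10 / (−ln 0.9573017) = 20.7233/0.0436367 = 474.905; round up → m = 475.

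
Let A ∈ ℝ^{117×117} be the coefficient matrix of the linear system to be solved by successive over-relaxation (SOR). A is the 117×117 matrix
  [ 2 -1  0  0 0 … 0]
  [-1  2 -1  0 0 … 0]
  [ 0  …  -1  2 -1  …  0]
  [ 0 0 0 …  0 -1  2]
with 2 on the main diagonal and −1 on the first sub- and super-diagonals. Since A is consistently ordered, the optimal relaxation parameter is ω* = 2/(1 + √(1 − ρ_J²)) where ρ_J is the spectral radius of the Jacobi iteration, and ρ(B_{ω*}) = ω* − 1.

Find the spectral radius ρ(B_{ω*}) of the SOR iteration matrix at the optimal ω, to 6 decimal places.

ρ_SOR = 0.948140

ρ_J = max_k |cos(kπ/118)| = cos(π/118) = 0.999646
root = sin(π/118) = 0.0266205  (since 1−cos² = sin²).
ω* = 2/(1+0.0266205) = 1.948140
ρ_SOR = ω* − 1 ≈ 0.948140.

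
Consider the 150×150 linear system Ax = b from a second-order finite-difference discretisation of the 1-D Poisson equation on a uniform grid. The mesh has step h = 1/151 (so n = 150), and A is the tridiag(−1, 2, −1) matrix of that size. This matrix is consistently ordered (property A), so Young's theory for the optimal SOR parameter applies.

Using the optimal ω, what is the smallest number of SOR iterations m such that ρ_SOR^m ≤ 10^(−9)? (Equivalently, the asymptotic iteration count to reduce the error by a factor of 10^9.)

n=150: λ(B_J) = 1 − λ(A)/2 = cos(kπ/151); k=1 gives ρ_J = 0.9997836.
√(1 − cos²(π/151)) = sin(π/151) ≈ 0.0208037.
ω* = 2/(1+0.0208037) = 1.9592405
ρ(B_{ω*}) = ω*−1 = 0.9592405
m ≥ 9·ln10 / (−ln 0.9592405) = 497.995; smallest integer m = 498.

m = 498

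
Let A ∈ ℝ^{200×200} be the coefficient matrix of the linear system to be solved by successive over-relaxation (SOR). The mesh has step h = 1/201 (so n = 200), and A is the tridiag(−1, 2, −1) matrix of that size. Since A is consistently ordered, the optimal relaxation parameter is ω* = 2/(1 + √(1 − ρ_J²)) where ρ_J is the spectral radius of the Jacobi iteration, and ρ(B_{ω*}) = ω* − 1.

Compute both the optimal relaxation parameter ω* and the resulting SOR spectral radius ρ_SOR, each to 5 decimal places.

B_J for the 200×200 system has eigenvalues cos(kπ/201); ρ_J = cos(π/201) = 0.99988.
root = sin(π/201) = 0.015629  (since 1−cos² = sin²).
ω* = 2/(1 + 0.015629) = 2/1.015629 = 1.96922.
ρ_SOR = ω* − 1 ≈ 0.96922.

ω* = 1.96922, ρ_SOR = 0.96922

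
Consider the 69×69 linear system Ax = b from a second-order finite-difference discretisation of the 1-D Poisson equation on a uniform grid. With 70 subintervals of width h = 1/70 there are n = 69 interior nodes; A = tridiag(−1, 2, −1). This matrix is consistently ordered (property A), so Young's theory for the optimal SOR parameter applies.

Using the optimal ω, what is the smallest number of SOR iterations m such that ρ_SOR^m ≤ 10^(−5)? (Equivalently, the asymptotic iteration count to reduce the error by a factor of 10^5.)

m = 129

[ρ_J] n=69: ρ(B_J) = cos(π/(n+1)) = cos(π/70) = 0.9989931.
√(1−ρ_J²) = |sin(π/70)| = 0.0448648
So ω* = 2/1.0448648 = 1.9141232 (Young).
and ρ(B_{ω*}) = 1.9141232 − 1 = 0.9141232.
m ≥ 5·ln10 / (−ln 0.9141232) = 128.220; smallest integer m = 129.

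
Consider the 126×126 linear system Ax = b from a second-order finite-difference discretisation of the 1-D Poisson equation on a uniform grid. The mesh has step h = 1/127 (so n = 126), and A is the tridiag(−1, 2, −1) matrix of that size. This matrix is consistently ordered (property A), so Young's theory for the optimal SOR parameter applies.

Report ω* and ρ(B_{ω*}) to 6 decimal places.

ω* = 1.951725, ρ_SOR = 0.951725

spectrum of D⁻¹(L+U) = {cos(kπ/127) : 1≤k≤126}; ρ_J = cos(π/127) = 0.999694.
√(1−ρ_J²) = |sin(π/127)| = 0.0247344
Then 2/(1+√(1−ρ_J²)) = 2/(1+0.0247344); ω* = 2/1.0247344 = 1.951725.
[ρ_SOR] ω* − 1 = 0.951725.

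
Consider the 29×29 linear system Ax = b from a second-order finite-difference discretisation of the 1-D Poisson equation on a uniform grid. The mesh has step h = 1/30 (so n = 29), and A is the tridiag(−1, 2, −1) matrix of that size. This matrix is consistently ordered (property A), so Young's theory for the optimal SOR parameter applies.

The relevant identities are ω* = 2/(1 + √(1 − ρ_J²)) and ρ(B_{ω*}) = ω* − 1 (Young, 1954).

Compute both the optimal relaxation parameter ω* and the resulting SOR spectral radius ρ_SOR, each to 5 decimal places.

ω* = 1.81073, ρ_SOR = 0.81073

ρ_J = max_k |cos(kπ/30)| = cos(π/30) = 0.99452
√(1 − cos²(π/30)) = sin(π/30) ≈ 0.104528.
ω* = 2/(1+0.104528) = 1.81073
[ρ_SOR] ω* − 1 = 0.81073.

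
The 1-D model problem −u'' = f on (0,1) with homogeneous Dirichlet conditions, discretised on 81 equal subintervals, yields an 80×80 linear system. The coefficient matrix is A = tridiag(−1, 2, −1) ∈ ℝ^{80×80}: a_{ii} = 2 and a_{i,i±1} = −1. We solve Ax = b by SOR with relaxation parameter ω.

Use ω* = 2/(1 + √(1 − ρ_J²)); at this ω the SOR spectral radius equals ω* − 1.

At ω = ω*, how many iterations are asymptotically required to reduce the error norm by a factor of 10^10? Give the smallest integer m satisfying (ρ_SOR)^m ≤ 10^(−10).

n=80: λ(B_J) = 1 − λ(A)/2 = cos(kπ/81); k=1 gives ρ_J = 0.9992480.
√(1−ρ_J²) = |sin(π/81)| = 0.0387754
Then 2/(1+√(1−ρ_J²)) = 2/(1+0.0387754); ω* = 2/1.0387754 = 1.9253440.
[ρ_SOR] ω* − 1 = 0.9253440.
ρ_SOR^m ≤ 10^(−10) ⇔ m ≥ 10·ln10/(−ln 0.9253440) = 23.0259/0.0775897 = 296.765; m = ⌈296.765⌉ = 297.

m = 297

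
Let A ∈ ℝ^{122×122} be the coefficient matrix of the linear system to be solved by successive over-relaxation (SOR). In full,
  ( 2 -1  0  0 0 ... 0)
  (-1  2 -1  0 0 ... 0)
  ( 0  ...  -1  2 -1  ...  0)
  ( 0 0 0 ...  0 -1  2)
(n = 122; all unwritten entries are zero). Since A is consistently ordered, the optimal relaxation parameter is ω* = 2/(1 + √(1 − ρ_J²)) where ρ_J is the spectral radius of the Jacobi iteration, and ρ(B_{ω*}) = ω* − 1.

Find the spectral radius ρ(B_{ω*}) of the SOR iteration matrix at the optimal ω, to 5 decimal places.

ρ_SOR = 0.95019

ρ_J = max_k |cos(kπ/123)| = cos(π/123) = 0.99967
root = sin(π/123) = 0.025539  (since 1−cos² = sin²).
ω* = 2/(1 + 0.025539) = 2/1.025539 = 1.95019.
At ω = 1.95019 every |λ(B_ω)| = ω−1, so ρ_SOR = 0.95019.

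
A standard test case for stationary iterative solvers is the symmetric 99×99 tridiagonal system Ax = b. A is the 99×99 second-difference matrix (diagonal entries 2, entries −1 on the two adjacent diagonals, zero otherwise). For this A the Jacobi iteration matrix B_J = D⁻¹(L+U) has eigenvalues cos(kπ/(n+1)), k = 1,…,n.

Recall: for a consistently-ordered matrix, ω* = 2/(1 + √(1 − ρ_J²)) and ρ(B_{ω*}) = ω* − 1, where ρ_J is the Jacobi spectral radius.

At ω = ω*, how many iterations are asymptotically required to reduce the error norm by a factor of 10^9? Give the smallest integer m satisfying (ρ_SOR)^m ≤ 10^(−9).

spectrum of D⁻¹(L+U) = {cos(kπ/100) : 1≤k≤99}; ρ_J = cos(π/100) = 0.9995066.
√(1−ρ_J²) = |sin(π/100)| = 0.0314108
ω* = 2 / (1 + 0.0314108) = 2 / 1.0314108 ≈ 1.9390916.
Hence ρ(B_{ω*}) = 1.9390916 − 1 = 0.9390916.
Need (0.9390916)^m ≤ 10^(−9): m ≥ 9·ln10/|ln 0.9390916| = 20.7233/0.0628423 = 329.767 ⇒ m = 330.

m = 330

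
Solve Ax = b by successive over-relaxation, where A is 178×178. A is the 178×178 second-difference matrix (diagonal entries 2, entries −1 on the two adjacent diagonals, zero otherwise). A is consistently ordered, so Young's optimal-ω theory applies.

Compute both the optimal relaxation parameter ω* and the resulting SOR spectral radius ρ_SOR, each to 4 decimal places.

ω* = 1.9655, ρ_SOR = 0.9655

With n=178, ρ(Jacobi) = cos(π/179) = 0.9998.
root = sin(π/179) = 0.01755  (since 1−cos² = sin²).
ω* = 2/(1+0.01755) = 1.9655
ρ(B_{ω*}) = ω*−1 = 0.9655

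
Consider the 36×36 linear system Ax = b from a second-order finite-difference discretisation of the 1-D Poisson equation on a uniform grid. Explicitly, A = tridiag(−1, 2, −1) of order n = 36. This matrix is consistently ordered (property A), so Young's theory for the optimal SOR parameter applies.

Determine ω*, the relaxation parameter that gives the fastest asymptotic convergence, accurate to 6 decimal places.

½·tridiag(1,0,1) at n=36: λ_k = cos(kπ/37); max |λ| at k=1 ⇒ ρ_J = cos(π/37) ≈ 0.996397.
√(1 − cos²(π/37)) = sin(π/37) ≈ 0.0848059.
ω* = 2/(1+0.0848059) = 1.843648
ρ_SOR = ω* − 1 = 1.843648 − 1 = 0.843648.

ω* = 1.843648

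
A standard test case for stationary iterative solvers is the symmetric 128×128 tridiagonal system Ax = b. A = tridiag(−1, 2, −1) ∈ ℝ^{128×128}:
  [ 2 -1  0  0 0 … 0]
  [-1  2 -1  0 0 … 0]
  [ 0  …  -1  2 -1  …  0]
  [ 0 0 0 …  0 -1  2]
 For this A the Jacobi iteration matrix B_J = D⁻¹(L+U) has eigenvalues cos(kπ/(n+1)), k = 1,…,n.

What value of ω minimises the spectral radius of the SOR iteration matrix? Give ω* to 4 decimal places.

ω* = 1.9525

½·tridiag(1,0,1) at n=128: λ_k = cos(kπ/129); max |λ| at k=1 ⇒ ρ_J = cos(π/129) ≈ 0.9997.
1 − cos²(π/129) = sin²(π/129) ⇒ √(1−ρ_J²) = sin(π/129) = 0.02435.
ω* = 2/(1+0.02435) = 1.9525
Hence ρ(B_{ω*}) = 1.9525 − 1 = 0.9525.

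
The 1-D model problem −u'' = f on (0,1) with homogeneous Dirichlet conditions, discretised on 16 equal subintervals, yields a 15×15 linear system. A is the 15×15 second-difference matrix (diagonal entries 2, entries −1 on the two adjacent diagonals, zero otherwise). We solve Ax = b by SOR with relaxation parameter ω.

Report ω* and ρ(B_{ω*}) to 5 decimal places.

spectrum of D⁻¹(L+U) = {cos(kπ/16) : 1≤k≤15}; ρ_J = cos(π/16) = 0.98079.
√(1−ρ_J²) = |sin(π/16)| = 0.195090
So ω* = 2/1.195090 = 1.67351 (Young).
ρ_SOR = ω* − 1 = 1.67351 − 1 = 0.67351.

ω* = 1.67351, ρ_SOR = 0.67351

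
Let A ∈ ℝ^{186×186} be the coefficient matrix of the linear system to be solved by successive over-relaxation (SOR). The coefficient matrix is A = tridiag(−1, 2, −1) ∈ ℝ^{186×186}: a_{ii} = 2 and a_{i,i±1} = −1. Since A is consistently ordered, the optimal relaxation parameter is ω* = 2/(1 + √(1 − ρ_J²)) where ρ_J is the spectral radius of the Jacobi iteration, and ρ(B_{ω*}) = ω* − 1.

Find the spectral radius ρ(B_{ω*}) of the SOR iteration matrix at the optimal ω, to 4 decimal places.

½·tridiag(1,0,1) at n=186: λ_k = cos(kπ/187); max |λ| at k=1 ⇒ ρ_J = cos(π/187) ≈ 0.9999.
√(1−ρ_J²) simplifies to sin(π/187) = 0.01680.
Then 2/(1+√(1−ρ_J²)) = 2/(1+0.01680); ω* = 2/1.01680 = 1.9670.
and ρ(B_{ω*}) = 1.9670 − 1 = 0.9670.

ρ_SOR = 0.9670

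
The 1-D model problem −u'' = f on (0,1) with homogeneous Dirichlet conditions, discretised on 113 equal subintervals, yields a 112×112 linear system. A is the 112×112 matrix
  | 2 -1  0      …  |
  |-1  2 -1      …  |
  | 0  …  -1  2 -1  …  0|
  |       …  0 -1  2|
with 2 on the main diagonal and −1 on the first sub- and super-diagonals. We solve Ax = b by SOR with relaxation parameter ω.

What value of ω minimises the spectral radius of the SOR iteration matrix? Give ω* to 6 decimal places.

ω* = 1.945907

spectrum of D⁻¹(L+U) = {cos(kπ/113) : 1≤k≤112}; ρ_J = cos(π/113) = 0.999614.
√(1−ρ_J²) = |sin(π/113)| = 0.0277981
Then 2/(1+√(1−ρ_J²)) = 2/(1+0.0277981); ω* = 2/1.0277981 = 1.945907.
[ρ_SOR] ω* − 1 = 0.945907.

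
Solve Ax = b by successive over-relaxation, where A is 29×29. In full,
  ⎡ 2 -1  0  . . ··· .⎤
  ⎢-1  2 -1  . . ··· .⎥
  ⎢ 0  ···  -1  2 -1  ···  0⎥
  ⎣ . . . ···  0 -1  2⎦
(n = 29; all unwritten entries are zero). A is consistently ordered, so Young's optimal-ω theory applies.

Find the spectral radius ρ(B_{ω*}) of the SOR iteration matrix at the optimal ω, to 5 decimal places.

With n=29, ρ(Jacobi) = cos(π/30) = 0.99452.
√(1−ρ_J²) simplifies to sin(π/30) = 0.104528.
Then 2/(1+√(1−ρ_J²)) = 2/(1+0.104528); ω* = 2/1.104528 = 1.81073.
Hence ρ(B_{ω*}) = 1.81073 − 1 = 0.81073.

ρ_SOR = 0.81073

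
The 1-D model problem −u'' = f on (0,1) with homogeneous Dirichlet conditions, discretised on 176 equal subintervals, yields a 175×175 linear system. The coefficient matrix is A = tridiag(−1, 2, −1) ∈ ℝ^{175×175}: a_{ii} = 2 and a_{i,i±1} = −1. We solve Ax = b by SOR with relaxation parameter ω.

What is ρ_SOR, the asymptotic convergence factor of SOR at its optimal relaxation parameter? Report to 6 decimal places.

B_J for the 175×175 system has eigenvalues cos(kπ/176); ρ_J = cos(π/176) = 0.999841.
1 − cos²(π/176) = sin²(π/176) ⇒ √(1−ρ_J²) = sin(π/176) = 0.0178490.
Young: ω* = 2/(1+√(1−ρ_J²)) = 2/(1+0.0178490) = 2/1.0178490 = 1.964928.
and ρ(B_{ω*}) = 1.964928 − 1 = 0.964928.

ρ_SOR = 0.964928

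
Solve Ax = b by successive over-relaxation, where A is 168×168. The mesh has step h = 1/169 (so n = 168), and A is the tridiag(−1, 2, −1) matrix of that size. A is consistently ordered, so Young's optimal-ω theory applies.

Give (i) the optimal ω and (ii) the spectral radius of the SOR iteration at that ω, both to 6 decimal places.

½·tridiag(1,0,1) at n=168: λ_k = cos(kπ/169); max |λ| at k=1 ⇒ ρ_J = cos(π/169) ≈ 0.999827.
√(1 − cos²(π/169)) = sin(π/169) ≈ 0.0185882.
ω* = 2 / (1 + 0.0185882) = 2 / 1.0185882 ≈ 1.963502.
and ρ(B_{ω*}) = 1.963502 − 1 = 0.963502.

ω* = 1.963502, ρ_SOR = 0.963502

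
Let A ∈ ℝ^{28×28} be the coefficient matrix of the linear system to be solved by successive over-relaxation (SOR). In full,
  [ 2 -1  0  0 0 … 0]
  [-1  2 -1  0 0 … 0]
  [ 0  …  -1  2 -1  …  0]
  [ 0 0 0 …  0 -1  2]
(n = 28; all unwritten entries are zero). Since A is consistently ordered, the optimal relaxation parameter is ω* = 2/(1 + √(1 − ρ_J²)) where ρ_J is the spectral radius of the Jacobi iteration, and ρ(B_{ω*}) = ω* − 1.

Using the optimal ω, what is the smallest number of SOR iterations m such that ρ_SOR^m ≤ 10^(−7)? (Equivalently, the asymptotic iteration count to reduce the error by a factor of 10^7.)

m = 75

½·tridiag(1,0,1) at n=28: λ_k = cos(kπ/29); max |λ| at k=1 ⇒ ρ_J = cos(π/29) ≈ 0.9941380.
root = sin(π/29) = 0.1081190  (since 1−cos² = sin²).
Young: ω* = 2/(1+√(1−ρ_J²)) = 2/(1+0.1081190) = 2/1.1081190 = 1.8048603.
ρ(B_{ω*}) = ω*−1 = 0.8048603
For 7 digits: m = 7·ln10 / (−ln 0.8048603) = 16.1181/0.217087 = 74.247; round up → m = 75.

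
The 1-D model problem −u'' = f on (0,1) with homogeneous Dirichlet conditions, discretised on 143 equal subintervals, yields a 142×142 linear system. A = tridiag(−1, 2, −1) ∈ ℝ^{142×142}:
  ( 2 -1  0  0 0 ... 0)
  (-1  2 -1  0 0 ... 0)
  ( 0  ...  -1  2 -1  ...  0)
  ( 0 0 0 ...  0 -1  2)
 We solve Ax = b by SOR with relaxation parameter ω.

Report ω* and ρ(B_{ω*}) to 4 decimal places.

½·tridiag(1,0,1) at n=142: λ_k = cos(kπ/143); max |λ| at k=1 ⇒ ρ_J = cos(π/143) ≈ 0.9998.
√(1−ρ_J²) = |sin(π/143)| = 0.02197
Young: ω* = 2/(1+√(1−ρ_J²)) = 2/(1+0.02197) = 2/1.02197 = 1.9570.
ρ_SOR = ω* − 1 ≈ 0.9570.

ω* = 1.9570, ρ_SOR = 0.9570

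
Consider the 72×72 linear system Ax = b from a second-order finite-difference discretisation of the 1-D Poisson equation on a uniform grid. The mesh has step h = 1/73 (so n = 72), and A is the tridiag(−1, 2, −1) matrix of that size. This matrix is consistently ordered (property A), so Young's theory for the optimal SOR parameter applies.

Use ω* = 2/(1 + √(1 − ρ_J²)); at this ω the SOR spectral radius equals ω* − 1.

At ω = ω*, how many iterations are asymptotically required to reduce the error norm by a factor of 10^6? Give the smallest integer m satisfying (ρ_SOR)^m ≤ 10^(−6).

spectrum of D⁻¹(L+U) = {cos(kπ/73) : 1≤k≤72}; ρ_J = cos(π/73) = 0.9990741.
1 − cos²(π/73) = sin²(π/73) ⇒ √(1−ρ_J²) = sin(π/73) = 0.0430222.
So ω* = 2/1.0430222 = 1.9175047 (Young).
ρ_SOR = ω* − 1 ≈ 0.9175047.
Need (0.9175047)^m ≤ 10^(−6): m ≥ 6·ln10/|ln 0.9175047| = 13.8155/0.0860976 = 160.463 ⇒ m = 161.

m = 161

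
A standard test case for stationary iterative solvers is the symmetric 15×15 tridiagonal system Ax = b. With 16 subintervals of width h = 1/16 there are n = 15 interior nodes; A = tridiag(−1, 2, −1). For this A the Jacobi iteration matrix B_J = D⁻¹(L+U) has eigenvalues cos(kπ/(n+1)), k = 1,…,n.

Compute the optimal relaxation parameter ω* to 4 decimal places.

With n=15, ρ(Jacobi) = cos(π/16) = 0.9808.
√(1−ρ_J²) = |sin(π/16)| = 0.19509
ω* = 2 / (1 + 0.19509) = 2 / 1.19509 ≈ 1.6735.
and ρ(B_{ω*}) = 1.6735 − 1 = 0.6735.

ω* = 1.6735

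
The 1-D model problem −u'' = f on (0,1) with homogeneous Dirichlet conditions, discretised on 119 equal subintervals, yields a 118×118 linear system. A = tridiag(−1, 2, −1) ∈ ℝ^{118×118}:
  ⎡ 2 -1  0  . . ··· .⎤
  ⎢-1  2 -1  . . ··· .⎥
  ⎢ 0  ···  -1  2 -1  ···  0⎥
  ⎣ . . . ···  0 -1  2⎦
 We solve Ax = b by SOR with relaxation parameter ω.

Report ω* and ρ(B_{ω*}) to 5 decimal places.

ω* = 1.94856, ρ_SOR = 0.94856

ρ_J = max_k |cos(kπ/119)| = cos(π/119) = 0.99965
√(1−ρ_J²) simplifies to sin(π/119) = 0.026397.
ω* = 2 / (1 + 0.026397) = 2 / 1.026397 ≈ 1.94856.
ρ_SOR = ω* − 1 ≈ 0.94856.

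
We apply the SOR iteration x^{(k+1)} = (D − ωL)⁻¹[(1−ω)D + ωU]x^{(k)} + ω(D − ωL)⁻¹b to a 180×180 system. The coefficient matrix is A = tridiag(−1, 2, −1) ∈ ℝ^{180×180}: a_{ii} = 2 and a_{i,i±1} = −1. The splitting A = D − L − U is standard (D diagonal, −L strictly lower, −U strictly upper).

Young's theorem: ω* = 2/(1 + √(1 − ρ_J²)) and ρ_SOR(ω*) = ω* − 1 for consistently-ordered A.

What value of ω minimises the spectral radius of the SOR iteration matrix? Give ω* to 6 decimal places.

n=180: λ(B_J) = 1 − λ(A)/2 = cos(kπ/181); k=1 gives ρ_J = 0.999849.
1 − cos²(π/181) = sin²(π/181) ⇒ √(1−ρ_J²) = sin(π/181) = 0.0173560.
Then 2/(1+√(1−ρ_J²)) = 2/(1+0.0173560); ω* = 2/1.0173560 = 1.965880.
[ρ_SOR] ω* − 1 = 0.965880.

ω* = 1.965880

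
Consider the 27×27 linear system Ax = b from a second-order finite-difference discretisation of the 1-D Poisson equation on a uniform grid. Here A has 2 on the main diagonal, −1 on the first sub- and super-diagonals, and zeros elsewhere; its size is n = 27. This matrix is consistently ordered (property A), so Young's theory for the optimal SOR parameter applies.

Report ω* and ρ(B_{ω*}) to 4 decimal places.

spectrum of D⁻¹(L+U) = {cos(kπ/28) : 1≤k≤27}; ρ_J = cos(π/28) = 0.9937.
√(1 − cos²(π/28)) = sin(π/28) ≈ 0.11196.
Young: ω* = 2/(1+√(1−ρ_J²)) = 2/(1+0.11196) = 2/1.11196 = 1.7986.
[ρ_SOR] ω* − 1 = 0.7986.

ω* = 1.7986, ρ_SOR = 0.7986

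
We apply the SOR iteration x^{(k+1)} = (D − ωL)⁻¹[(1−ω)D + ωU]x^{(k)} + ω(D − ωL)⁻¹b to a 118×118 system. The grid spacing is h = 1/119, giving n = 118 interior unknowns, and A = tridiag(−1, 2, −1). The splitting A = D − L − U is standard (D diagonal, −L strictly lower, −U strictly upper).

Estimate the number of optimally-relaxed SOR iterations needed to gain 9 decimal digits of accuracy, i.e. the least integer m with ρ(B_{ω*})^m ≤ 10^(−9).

ρ_J = max_k |cos(kπ/119)| = cos(π/119) = 0.9996515
root = sin(π/119) = 0.0263969  (since 1−cos² = sin²).
ω* = 2 / (1 + 0.0263969) = 2 / 1.0263969 ≈ 1.9485640.
At ω = 1.9485640 every |λ(B_ω)| = ω−1, so ρ_SOR = 0.9485640.
Need (0.9485640)^m ≤ 10^(−9): m ≥ 9·ln10/|ln 0.9485640| = 20.7233/0.052806 = 392.442 ⇒ m = 393.

m = 393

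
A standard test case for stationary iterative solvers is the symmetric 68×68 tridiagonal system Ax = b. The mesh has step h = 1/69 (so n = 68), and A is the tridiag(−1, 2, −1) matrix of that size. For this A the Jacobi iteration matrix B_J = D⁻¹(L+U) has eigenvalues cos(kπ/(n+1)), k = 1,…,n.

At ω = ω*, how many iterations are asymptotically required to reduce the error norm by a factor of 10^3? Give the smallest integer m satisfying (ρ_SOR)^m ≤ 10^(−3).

m = 76

B_J for the 68×68 system has eigenvalues cos(kπ/69); ρ_J = cos(π/69) = 0.9989637.
√(1 − cos²(π/69)) = sin(π/69) ≈ 0.0455146.
[ω*] 2 ÷ (1 + 0.0455146) = 2 ÷ 1.0455146 = 1.9129336.
and ρ(B_{ω*}) = 1.9129336 − 1 = 0.9129336.
(0.9129336)^m ≤ 10^{−3}  ⇒  m·ln(0.9129336) ≤ −3·ln10  ⇒  m ≥ 75.833  ⇒  m = 76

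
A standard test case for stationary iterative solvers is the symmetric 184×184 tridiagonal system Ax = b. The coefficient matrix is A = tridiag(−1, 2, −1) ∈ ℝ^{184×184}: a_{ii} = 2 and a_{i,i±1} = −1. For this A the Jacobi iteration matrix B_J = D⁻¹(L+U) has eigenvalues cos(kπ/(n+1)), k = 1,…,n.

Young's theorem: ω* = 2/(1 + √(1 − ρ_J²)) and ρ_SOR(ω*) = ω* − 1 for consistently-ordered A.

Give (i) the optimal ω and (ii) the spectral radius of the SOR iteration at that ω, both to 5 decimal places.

n=184: λ(B_J) = 1 − λ(A)/2 = cos(kπ/185); k=1 gives ρ_J = 0.99986.
1 − cos²(π/185) = sin²(π/185) ⇒ √(1−ρ_J²) = sin(π/185) = 0.016981.
Young: ω* = 2/(1+√(1−ρ_J²)) = 2/(1+0.016981) = 2/1.016981 = 1.96661.
[ρ_SOR] ω* − 1 = 0.96661.

ω* = 1.96661, ρ_SOR = 0.96661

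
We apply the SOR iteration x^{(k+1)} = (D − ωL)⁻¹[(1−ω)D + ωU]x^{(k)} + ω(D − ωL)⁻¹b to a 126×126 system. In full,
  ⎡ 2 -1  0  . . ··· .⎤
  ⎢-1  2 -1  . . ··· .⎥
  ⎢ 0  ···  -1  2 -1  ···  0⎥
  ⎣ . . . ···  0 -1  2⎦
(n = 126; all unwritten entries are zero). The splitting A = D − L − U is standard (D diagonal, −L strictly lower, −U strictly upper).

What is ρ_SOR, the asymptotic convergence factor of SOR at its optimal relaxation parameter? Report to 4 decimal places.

B_J for the 126×126 system has eigenvalues cos(kπ/127); ρ_J = cos(π/127) = 0.9997.
√(1 − cos²(π/127)) = sin(π/127) ≈ 0.02473.
Young: ω* = 2/(1+√(1−ρ_J²)) = 2/(1+0.02473) = 2/1.02473 = 1.9517.
ρ(B_{ω*}) = ω*−1 = 0.9517

ρ_SOR = 0.9517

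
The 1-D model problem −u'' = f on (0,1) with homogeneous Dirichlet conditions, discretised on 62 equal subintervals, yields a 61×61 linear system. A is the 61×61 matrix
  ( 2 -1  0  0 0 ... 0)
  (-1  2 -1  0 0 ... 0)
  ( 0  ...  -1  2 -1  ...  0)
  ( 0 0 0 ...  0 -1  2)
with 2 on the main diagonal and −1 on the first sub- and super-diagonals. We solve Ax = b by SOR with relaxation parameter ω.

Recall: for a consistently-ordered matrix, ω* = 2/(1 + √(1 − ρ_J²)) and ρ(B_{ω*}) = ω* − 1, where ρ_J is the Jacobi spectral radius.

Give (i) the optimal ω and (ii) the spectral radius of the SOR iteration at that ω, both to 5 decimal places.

ω* = 1.90359, ρ_SOR = 0.90359

½·tridiag(1,0,1) at n=61: λ_k = cos(kπ/62); max |λ| at k=1 ⇒ ρ_J = cos(π/62) ≈ 0.99872.
root = sin(π/62) = 0.050649  (since 1−cos² = sin²).
ω* = 2 / (1 + 0.050649) = 2 / 1.050649 ≈ 1.90359.
and ρ(B_{ω*}) = 1.90359 − 1 = 0.90359.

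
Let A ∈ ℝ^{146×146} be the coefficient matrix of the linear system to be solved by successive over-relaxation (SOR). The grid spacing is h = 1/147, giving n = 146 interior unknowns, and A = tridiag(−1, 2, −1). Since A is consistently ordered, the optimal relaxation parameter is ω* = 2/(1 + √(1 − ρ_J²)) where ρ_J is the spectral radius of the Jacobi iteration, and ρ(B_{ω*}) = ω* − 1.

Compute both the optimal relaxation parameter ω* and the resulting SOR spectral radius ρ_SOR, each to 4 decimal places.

[ρ_J] n=146: ρ(B_J) = cos(π/(n+1)) = cos(π/147) = 0.9998.
√(1−ρ_J²) = |sin(π/147)| = 0.02137
So ω* = 2/1.02137 = 1.9582 (Young).
[ρ_SOR] ω* − 1 = 0.9582.

ω* = 1.9582, ρ_SOR = 0.9582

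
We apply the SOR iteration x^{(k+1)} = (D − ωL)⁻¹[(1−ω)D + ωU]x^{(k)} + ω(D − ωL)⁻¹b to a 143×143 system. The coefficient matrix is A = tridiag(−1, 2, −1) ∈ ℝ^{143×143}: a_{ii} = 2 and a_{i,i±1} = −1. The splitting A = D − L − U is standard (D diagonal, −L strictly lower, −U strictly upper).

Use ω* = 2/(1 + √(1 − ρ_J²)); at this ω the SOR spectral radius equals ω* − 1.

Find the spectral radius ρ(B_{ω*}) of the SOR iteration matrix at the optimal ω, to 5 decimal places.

n=143: λ(B_J) = 1 − λ(A)/2 = cos(kπ/144); k=1 gives ρ_J = 0.99976.
root = sin(π/144) = 0.021815  (since 1−cos² = sin²).
Young: ω* = 2/(1+√(1−ρ_J²)) = 2/(1+0.021815) = 2/1.021815 = 1.95730.
[ρ_SOR] ω* − 1 = 0.95730.

ρ_SOR = 0.95730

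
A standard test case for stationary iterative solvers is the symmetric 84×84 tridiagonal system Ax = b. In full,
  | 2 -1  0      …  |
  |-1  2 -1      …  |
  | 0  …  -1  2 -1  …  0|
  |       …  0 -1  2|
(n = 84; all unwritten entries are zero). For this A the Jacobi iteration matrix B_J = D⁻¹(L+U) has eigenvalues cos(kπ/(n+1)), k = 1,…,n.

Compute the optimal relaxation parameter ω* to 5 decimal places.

With n=84, ρ(Jacobi) = cos(π/85) = 0.99932.
√(1−ρ_J²) simplifies to sin(π/85) = 0.036951.
ω* = 2/(1+0.036951) = 1.92873
and ρ(B_{ω*}) = 1.92873 − 1 = 0.92873.

ω* = 1.92873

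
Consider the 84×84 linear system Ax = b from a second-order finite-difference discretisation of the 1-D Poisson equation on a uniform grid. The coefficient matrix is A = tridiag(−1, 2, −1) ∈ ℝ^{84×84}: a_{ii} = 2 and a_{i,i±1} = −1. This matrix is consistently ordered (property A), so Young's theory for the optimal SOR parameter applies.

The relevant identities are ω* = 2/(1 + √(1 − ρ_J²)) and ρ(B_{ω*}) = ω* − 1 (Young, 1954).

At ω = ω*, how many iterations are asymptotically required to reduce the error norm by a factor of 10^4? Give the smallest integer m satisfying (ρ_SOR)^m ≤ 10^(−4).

ρ_J = max_k |cos(kπ/85)| = cos(π/85) = 0.9993171
1 − cos²(π/85) = sin²(π/85) ⇒ √(1−ρ_J²) = sin(π/85) = 0.0369515.
ω* = 2 / (1 + 0.0369515) = 2 / 1.0369515 ≈ 1.9287305.
ρ_SOR = ω* − 1 ≈ 0.9287305.
(0.9287305)^m ≤ 10^{−4}  ⇒  m·ln(0.9287305) ≤ −4·ln10  ⇒  m ≥ 124.571  ⇒  m = 125

m = 125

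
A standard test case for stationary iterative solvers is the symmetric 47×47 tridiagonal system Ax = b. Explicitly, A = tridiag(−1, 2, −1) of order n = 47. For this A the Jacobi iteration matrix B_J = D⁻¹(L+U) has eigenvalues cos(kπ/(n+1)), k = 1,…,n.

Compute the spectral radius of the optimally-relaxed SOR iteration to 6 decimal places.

ρ_SOR = 0.877224

B_J for the 47×47 system has eigenvalues cos(kπ/48); ρ_J = cos(π/48) = 0.997859.
1 − cos²(π/48) = sin²(π/48) ⇒ √(1−ρ_J²) = sin(π/48) = 0.0654031.
ω* = 2/(1 + 0.0654031) = 2/1.0654031 = 1.877224.
ρ_SOR = ω* − 1 = 1.877224 − 1 = 0.877224.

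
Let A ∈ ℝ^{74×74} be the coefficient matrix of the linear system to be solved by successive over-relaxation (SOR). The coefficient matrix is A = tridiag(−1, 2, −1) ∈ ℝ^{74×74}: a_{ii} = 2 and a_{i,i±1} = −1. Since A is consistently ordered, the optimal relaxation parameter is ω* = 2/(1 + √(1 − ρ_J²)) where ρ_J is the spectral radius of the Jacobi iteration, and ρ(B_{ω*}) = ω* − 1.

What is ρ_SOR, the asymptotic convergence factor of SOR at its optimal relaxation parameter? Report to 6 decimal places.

[ρ_J] n=74: ρ(B_J) = cos(π/(n+1)) = cos(π/75) = 0.999123.
√(1 − cos²(π/75)) = sin(π/75) ≈ 0.0418757.
ω* = 2/(1+0.0418757) = 1.919615
ρ(B_{ω*}) = ω*−1 = 0.919615

ρ_SOR = 0.919615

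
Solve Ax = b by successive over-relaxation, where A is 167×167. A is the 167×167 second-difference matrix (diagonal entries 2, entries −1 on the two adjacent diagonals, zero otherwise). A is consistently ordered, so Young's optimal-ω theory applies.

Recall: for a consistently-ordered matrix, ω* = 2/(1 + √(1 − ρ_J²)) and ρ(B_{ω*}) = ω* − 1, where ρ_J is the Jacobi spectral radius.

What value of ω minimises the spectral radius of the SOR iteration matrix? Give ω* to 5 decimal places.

ω* = 1.96329

n=167: λ(B_J) = 1 − λ(A)/2 = cos(kπ/168); k=1 gives ρ_J = 0.99983.
√(1−ρ_J²) simplifies to sin(π/168) = 0.018699.
[ω*] 2 ÷ (1 + 0.018699) = 2 ÷ 1.018699 = 1.96329.
Hence ρ(B_{ω*}) = 1.96329 − 1 = 0.96329.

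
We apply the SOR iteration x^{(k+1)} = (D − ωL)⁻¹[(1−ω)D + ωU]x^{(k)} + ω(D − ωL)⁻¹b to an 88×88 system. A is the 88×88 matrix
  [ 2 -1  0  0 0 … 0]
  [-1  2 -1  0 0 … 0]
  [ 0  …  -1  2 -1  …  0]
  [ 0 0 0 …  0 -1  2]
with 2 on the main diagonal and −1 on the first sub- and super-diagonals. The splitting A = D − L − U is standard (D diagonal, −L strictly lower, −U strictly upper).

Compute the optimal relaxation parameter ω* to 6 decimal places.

ρ_J = max_k |cos(kπ/89)| = cos(π/89) = 0.999377
√(1−ρ_J²) = |sin(π/89)| = 0.0352915
ω* = 2/(1+0.0352915) = 1.931823
ρ_SOR = ω* − 1 ≈ 0.931823.

ω* = 1.931823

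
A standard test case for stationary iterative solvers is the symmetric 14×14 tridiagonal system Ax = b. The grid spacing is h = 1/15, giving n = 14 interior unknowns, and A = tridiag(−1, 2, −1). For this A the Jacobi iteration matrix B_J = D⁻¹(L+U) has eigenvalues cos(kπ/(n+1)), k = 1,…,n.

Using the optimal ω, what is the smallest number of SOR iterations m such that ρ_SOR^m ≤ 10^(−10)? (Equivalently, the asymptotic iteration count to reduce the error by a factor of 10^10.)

m = 55

½·tridiag(1,0,1) at n=14: λ_k = cos(kπ/15); max |λ| at k=1 ⇒ ρ_J = cos(π/15) ≈ 0.9781476.
√(1−ρ_J²) = |sin(π/15)| = 0.2079117
So ω* = 2/1.2079117 = 1.6557502 (Young).
Hence ρ(B_{ω*}) = 1.6557502 − 1 = 0.6557502.
For 10 digits: m = 10·ln10 / (−ln 0.6557502) = 23.0259/0.421975 = 54.567; round up → m = 55.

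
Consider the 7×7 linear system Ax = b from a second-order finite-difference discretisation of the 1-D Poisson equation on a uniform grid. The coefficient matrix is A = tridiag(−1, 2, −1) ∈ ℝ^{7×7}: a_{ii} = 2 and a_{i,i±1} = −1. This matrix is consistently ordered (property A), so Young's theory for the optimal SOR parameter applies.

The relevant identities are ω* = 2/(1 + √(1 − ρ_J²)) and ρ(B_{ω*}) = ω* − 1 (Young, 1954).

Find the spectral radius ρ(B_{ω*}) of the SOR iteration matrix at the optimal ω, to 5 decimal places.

ρ_SOR = 0.44646

½·tridiag(1,0,1) at n=7: λ_k = cos(kπ/8); max |λ| at k=1 ⇒ ρ_J = cos(π/8) ≈ 0.92388.
√(1−ρ_J²) = |sin(π/8)| = 0.382683
[ω*] 2 ÷ (1 + 0.382683) = 2 ÷ 1.382683 = 1.44646.
and ρ(B_{ω*}) = 1.44646 − 1 = 0.44646.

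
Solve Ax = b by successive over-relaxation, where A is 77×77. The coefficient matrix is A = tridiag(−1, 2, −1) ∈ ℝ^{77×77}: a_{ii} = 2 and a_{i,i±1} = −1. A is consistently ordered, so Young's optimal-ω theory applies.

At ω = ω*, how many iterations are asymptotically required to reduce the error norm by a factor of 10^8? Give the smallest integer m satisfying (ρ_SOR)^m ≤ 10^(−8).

spectrum of D⁻¹(L+U) = {cos(kπ/78) : 1≤k≤77}; ρ_J = cos(π/78) = 0.9991890.
1 − cos²(π/78) = sin²(π/78) ⇒ √(1−ρ_J²) = sin(π/78) = 0.0402659.
ω* = 2/(1 + 0.0402659) = 2/1.0402659 = 1.9225854.
ρ(B_{ω*}) = ω*−1 = 0.9225854
m ≥ 8·ln10 / (−ln 0.9225854) = 228.615; smallest integer m = 229.

m = 229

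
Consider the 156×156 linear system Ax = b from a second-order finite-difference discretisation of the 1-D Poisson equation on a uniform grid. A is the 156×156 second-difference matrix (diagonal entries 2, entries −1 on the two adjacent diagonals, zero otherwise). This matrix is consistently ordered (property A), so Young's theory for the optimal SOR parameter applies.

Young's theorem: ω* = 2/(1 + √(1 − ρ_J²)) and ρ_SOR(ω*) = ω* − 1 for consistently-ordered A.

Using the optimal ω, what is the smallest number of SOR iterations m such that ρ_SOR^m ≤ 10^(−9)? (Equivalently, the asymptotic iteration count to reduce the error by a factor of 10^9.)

½·tridiag(1,0,1) at n=156: λ_k = cos(kπ/157); max |λ| at k=1 ⇒ ρ_J = cos(π/157) ≈ 0.9997998.
1 − cos²(π/157) = sin²(π/157) ⇒ √(1−ρ_J²) = sin(π/157) = 0.0200088.
ω* = 2/(1+0.0200088) = 1.9607674
At ω = 1.9607674 every |λ(B_ω)| = ω−1, so ρ_SOR = 0.9607674.
Need (0.9607674)^m ≤ 10^(−9): m ≥ 9·ln10/|ln 0.9607674| = 20.7233/0.0400229 = 517.786 ⇒ m = 518.

m = 518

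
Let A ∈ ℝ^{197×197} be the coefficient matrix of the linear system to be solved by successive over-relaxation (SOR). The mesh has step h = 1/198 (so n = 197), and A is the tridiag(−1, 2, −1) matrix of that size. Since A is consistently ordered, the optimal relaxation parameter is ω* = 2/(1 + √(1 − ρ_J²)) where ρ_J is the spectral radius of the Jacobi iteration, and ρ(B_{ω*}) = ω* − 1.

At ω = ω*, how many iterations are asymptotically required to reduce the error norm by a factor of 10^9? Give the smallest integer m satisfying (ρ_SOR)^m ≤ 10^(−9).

m = 654

½·tridiag(1,0,1) at n=197: λ_k = cos(kπ/198); max |λ| at k=1 ⇒ ρ_J = cos(π/198) ≈ 0.9998741.
root = sin(π/198) = 0.0158660  (since 1−cos² = sin²).
ω* = 2/(1 + 0.0158660) = 2/1.0158660 = 1.9687636.
ρ_SOR = ω* − 1 = 1.9687636 − 1 = 0.9687636.
Need (0.9687636)^m ≤ 10^(−9): m ≥ 9·ln10/|ln 0.9687636| = 20.7233/0.0317347 = 653.017 ⇒ m = 654.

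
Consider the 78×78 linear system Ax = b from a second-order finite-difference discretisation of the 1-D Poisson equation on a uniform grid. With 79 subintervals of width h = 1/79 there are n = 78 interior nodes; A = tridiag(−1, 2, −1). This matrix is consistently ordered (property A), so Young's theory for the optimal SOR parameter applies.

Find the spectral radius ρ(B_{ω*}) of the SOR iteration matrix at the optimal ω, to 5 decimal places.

B_J for the 78×78 system has eigenvalues cos(kπ/79); ρ_J = cos(π/79) = 0.99921.
1 − cos²(π/79) = sin²(π/79) ⇒ √(1−ρ_J²) = sin(π/79) = 0.039757.
Then 2/(1+√(1−ρ_J²)) = 2/(1+0.039757); ω* = 2/1.039757 = 1.92353.
ρ_SOR = ω* − 1 ≈ 0.92353.

ρ_SOR = 0.92353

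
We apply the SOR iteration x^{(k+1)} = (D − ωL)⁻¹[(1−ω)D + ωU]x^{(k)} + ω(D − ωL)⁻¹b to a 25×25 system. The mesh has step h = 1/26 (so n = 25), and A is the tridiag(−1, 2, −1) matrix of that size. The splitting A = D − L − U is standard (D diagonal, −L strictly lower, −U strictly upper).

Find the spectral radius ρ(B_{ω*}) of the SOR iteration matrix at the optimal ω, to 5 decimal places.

ρ_SOR = 0.78486

½·tridiag(1,0,1) at n=25: λ_k = cos(kπ/26); max |λ| at k=1 ⇒ ρ_J = cos(π/26) ≈ 0.99271.
√(1−ρ_J²) = |sin(π/26)| = 0.120537
ω* = 2/(1 + 0.120537) = 2/1.120537 = 1.78486.
ρ_SOR = ω* − 1 ≈ 0.78486.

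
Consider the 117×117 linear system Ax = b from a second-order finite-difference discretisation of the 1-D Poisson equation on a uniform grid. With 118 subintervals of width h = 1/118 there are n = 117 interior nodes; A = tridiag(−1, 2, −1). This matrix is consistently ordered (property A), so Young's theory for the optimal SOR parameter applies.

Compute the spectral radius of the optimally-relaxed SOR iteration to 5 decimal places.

n=117: λ(B_J) = 1 − λ(A)/2 = cos(kπ/118); k=1 gives ρ_J = 0.99965.
root = sin(π/118) = 0.026621  (since 1−cos² = sin²).
[ω*] 2 ÷ (1 + 0.026621) = 2 ÷ 1.026621 = 1.94814.
[ρ_SOR] ω* − 1 = 0.94814.

ρ_SOR = 0.94814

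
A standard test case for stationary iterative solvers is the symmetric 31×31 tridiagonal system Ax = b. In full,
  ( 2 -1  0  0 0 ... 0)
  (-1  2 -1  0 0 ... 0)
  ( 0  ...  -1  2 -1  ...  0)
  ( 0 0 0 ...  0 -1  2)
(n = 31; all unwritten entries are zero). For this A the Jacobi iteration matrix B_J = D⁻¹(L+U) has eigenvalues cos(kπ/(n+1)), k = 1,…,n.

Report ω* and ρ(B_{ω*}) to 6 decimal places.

ω* = 1.821465, ρ_SOR = 0.821465

spectrum of D⁻¹(L+U) = {cos(kπ/32) : 1≤k≤31}; ρ_J = cos(π/32) = 0.995185.
√(1−ρ_J²) = |sin(π/32)| = 0.0980171
Young: ω* = 2/(1+√(1−ρ_J²)) = 2/(1+0.0980171) = 2/1.0980171 = 1.821465.
ρ(B_{ω*}) = ω*−1 = 0.821465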